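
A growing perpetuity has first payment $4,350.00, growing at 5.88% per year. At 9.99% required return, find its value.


Formula: PV = C / (r - g)
Spread: r - g = 0.0999 - 0.0588 = 0.0411
Substituting: PV = $4,350.00 / 0.0411
PV = $105,839.42

$105,839.42


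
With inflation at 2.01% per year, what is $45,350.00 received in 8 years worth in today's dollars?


Formula: Real value = nominal / (1 + inflation)^years
Price level: (1 + 0.0201)^8 = 1.172579
Real value = $45,350.00 / 1.172579 = $38,675.44

$38,675.44


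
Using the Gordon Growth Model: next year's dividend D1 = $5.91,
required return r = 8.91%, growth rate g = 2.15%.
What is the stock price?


Formula: P = D1 / (r - g)
Spread: r - g = 0.0891 - 0.0215 = 0.0676
Substituting: P = $5.91 / 0.0676
P = $87.43

$87.43


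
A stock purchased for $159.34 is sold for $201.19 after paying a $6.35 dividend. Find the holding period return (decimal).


Formula: HPR = (P1 - P0 + D) / P0
Gain: $201.19 - $159.34 + $6.35 = $48.20
HPR = $48.20 / $159.34 = 0.3025

0.3025


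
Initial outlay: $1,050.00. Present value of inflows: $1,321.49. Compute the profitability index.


Formula: PI = PV(cash flows) / initial investment
Substituting: PI = $1,321.49 / $1,050.00
PI = 1.2586

1.2586


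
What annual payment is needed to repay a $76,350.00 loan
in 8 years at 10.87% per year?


Formula: PMT = PV * r / (1 - (1+r)^(-n))
Denominator: 1 - (1 + 0.1087)^(-8) = 0.561986
Numerator: $76,350.00 * 0.1087 = 8299.245
PMT = 8299.245 / 0.561986 = $14,767.70

$14,767.70


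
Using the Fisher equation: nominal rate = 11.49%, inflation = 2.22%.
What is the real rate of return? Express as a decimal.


Formula: (1 + r_real) = (1 + r_nom) / (1 + inflation)
Substituting: (1 + r_real) = 1.1149 / 1.0222
(1 + r_real) = 1.090687
r_real = 1.090687 - 1 = 0.090687

0.090687


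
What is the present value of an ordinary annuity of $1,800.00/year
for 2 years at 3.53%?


Formula: PV = PMT * (1 - (1+r)^(-n)) / r
Discount factor: (1 + 0.0353)^(-2) = 0.93297
Bracket: 1 - 0.93297 = 0.06703
PV = $1,800.00 * 0.06703 / 0.0353 = $3,417.97

$3,417.97


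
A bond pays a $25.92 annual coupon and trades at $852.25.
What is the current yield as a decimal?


Formula: Current yield = annual coupon / price
Substituting: CY = $25.92 / $852.25
CY = 0.030414

0.030414


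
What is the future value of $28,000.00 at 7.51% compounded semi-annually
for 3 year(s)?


Formula: FV = P * (1 + r/m)^(m*t)
Period rate: r/m = 0.0751 / 2 = 0.03755
Total periods: m*t = 2 * 3 = 6
Growth factor: (1 + 0.03755)^6 = 1.247539
FV = $28,000.00 * 1.247539 = $34,931.10

$34,931.10


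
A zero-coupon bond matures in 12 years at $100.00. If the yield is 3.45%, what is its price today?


Formula: Price = FV / (1 + r)^n
Substituting: Price = $100.00 / (1 + 0.0345)^12
Discount factor: (1.0345)^12 = 1.502332
Price = $100.00 / 1.502332 = $66.56

$66.56


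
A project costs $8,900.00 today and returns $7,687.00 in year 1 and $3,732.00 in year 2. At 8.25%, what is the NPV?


Formula: NPV = C0 + C1/(1+r) + C2/(1+r)^2
Discount C1: $7,687.00 / (1 + 0.0825) = $7,101.15
Discount C2: $3,732.00 / (1 + 0.0825)^2 = $3,184.83
NPV = -$8,900.00 + $7,101.15 + $3,184.83 = $1,385.98

$1,385.98


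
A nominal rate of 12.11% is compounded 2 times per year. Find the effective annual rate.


Formula: EAR = (1 + r/m)^m - 1
Period rate: r/m = 0.1211 / 2 = 0.06055
Compounding: (1 + 0.06055)^2 = 1.124766
EAR = 1.124766 - 1 = 0.124766

0.124766


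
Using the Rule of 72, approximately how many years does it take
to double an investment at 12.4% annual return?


Formula: Years ≈ 72 / r
Substituting: Years ≈ 72 / 12.4
Years ≈ 5.8

5.8 years


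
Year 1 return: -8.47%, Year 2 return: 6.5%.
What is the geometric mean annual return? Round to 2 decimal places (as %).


Formula: Geometric mean = ((1+r1)*(1+r2))^(1/2) - 1
Product: (1 + -0.0847) * (1 + 0.065) = 0.9153 * 1.065 = 0.974795
Square root: 0.974795^0.5 = 0.987317
Geometric mean = 0.987317 - 1 = -0.012683
As percentage: -1.27%

-1.27%


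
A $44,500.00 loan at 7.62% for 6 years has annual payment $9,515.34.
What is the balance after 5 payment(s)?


Formula: Balance = PV*(1+r)^k - PMT*((1+r)^k - 1)/r
Growth: (1 + 0.0762)^5 = 1.44366
Accumulated factor: ((1+r)^k - 1)/r = 5.82231
Balance = $44,500.00 * 1.44366 - $9,515.34 * 5.82231
Balance = $8,841.61

$8,841.61


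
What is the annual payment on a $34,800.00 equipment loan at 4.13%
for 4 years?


Formula: PMT = PV * r / (1 - (1+r)^(-n))
Denominator: 1 - (1 + 0.0413)^(-4) = 0.149457
Numerator: $34,800.00 * 0.0413 = 1437.24
PMT = 1437.24 / 0.149457 = $9,616.44

$9,616.44


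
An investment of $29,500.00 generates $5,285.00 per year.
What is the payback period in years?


Formula: Payback = investment / annual cash flow
Substituting: Payback = $29,500.00 / $5,285.00
Payback = 5.5818 years

5.5818 years


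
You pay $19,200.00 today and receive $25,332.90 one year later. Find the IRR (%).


Formula: IRR = C1/C0 - 1
Substituting: IRR = $25,332.90 / $19,200.00 - 1
Ratio: 1.319422 - 1 = 0.319422
IRR = 31.9422%

31.9422%


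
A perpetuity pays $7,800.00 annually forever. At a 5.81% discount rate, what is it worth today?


Formula: PV = C / r
Substituting: PV = $7,800.00 / 0.0581
PV = $134,251.29

$134,251.29


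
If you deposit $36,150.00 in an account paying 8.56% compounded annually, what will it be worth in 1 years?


Formula: FV = P * (1 + r)^n
Substituting: FV = $36,150.00 * (1 + 0.0856)^1
Growth factor: (1.0856)^1 = 1.0856
FV = $36,150.00 * 1.0856 = $39,244.44

$39,244.44


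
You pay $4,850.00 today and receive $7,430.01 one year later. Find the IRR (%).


Formula: IRR = C1/C0 - 1
Substituting: IRR = $7,430.01 / $4,850.00 - 1
Ratio: 1.531961 - 1 = 0.531961
IRR = 53.1961%

53.1961%


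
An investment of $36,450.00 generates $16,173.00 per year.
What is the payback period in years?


Formula: Payback = investment / annual cash flow
Substituting: Payback = $36,450.00 / $16,173.00
Payback = 2.2538 years

2.2538 years


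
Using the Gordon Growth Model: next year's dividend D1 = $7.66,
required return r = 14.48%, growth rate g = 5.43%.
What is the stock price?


Formula: P = D1 / (r - g)
Spread: r - g = 0.1448 - 0.0543 = 0.0905
Substituting: P = $7.66 / 0.0905
P = $84.64

$84.64


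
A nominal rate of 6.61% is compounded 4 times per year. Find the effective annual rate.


Formula: EAR = (1 + r/m)^m - 1
Period rate: r/m = 0.0661 / 4 = 0.016525
Compounding: (1 + 0.016525)^4 = 1.067757
EAR = 1.067757 - 1 = 0.067757

0.067757


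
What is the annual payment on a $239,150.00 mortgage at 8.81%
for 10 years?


Formula: PMT = PV * r / (1 - (1+r)^(-n))
Denominator: 1 - (1 + 0.0881)^(-10) = 0.570155
Numerator: $239,150.00 * 0.0881 = 21069.115
PMT = 21069.115 / 0.570155 = $36,953.31

$36,953.31


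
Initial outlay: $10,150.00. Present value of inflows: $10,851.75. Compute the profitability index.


Formula: PI = PV(cash flows) / initial investment
Substituting: PI = $10,851.75 / $10,150.00
PI = 1.0691

1.0691


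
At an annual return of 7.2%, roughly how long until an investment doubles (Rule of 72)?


Formula: Years ≈ 72 / r
Substituting: Years ≈ 72 / 7.2
Years ≈ 10.0

10.0 years


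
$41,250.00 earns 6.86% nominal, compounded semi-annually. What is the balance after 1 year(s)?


Formula: FV = P * (1 + r/m)^(m*t)
Period rate: r/m = 0.0686 / 2 = 0.0343
Total periods: m*t = 2 * 1 = 2
Growth factor: (1 + 0.0343)^2 = 1.069776
FV = $41,250.00 * 1.069776 = $44,128.28

$44,128.28


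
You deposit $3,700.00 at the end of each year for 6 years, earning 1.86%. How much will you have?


Formula: FV = PMT * ((1+r)^n - 1) / r
Growth factor: (1 + 0.0186)^6 = 1.11692
Numerator: 1.11692 - 1 = 0.11692
FV = $3,700.00 * 0.11692 / 0.0186 = $23,258.26

$23,258.26


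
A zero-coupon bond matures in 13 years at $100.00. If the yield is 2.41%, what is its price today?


Formula: Price = FV / (1 + r)^n
Substituting: Price = $100.00 / (1 + 0.0241)^13
Discount factor: (1.0241)^13 = 1.362858
Price = $100.00 / 1.362858 = $73.38

$73.38


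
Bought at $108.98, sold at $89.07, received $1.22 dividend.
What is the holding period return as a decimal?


Formula: HPR = (P1 - P0 + D) / P0
Gain: $89.07 - $108.98 + $1.22 = -$18.69
HPR = -$18.69 / $108.98 = -0.1715

-0.1715


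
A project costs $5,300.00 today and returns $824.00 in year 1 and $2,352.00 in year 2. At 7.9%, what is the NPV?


Formula: NPV = C0 + C1/(1+r) + C2/(1+r)^2
Discount C1: $824.00 / (1 + 0.079) = $763.67
Discount C2: $2,352.00 / (1 + 0.079)^2 = $2,020.20
NPV = -$5,300.00 + $763.67 + $2,020.20 = -$2,516.13

-$2,516.13


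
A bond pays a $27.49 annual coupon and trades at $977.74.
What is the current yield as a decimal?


Formula: Current yield = annual coupon / price
Substituting: CY = $27.49 / $977.74
CY = 0.028116

0.028116


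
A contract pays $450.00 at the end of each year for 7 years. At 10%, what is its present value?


Formula: PV = PMT * (1 - (1+r)^(-n)) / r
Discount factor: (1 + 0.1)^(-7) = 0.513158
Bracket: 1 - 0.513158 = 0.486842
PV = $450.00 * 0.486842 / 0.1 = $2,190.79

$2,190.79


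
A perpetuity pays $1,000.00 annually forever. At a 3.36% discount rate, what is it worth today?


Formula: PV = C / r
Substituting: PV = $1,000.00 / 0.0336
PV = $29,761.90

$29,761.90


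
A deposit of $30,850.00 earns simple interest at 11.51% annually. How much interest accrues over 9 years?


Formula: I = P * r * t
Substituting: I = $30,850.00 * 0.1151 * 9
Step: I = $30,850.00 * 1.0359
I = $31,957.52

$31,957.52


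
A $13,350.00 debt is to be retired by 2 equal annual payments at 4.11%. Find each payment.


Formula: PMT = PV * r / (1 - (1+r)^(-n))
Denominator: 1 - (1 + 0.0411)^(-2) = 0.077396
Numerator: $13,350.00 * 0.0411 = 548.685
PMT = 548.685 / 0.077396 = $7,089.28

$7,089.28


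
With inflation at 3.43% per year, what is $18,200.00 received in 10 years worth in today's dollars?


Formula: Real value = nominal / (1 + inflation)^years
Price level: (1 + 0.0343)^10 = 1.401087
Real value = $18,200.00 / 1.401087 = $12,989.91

$12,989.91


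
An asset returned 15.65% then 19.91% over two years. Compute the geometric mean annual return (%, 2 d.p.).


Formula: Geometric mean = ((1+r1)*(1+r2))^(1/2) - 1
Product: (1 + 0.1565) * (1 + 0.1991) = 1.1565 * 1.1991 = 1.386759
Square root: 1.386759^0.5 = 1.177607
Geometric mean = 1.177607 - 1 = 0.177607
As percentage: 17.76%

17.76%


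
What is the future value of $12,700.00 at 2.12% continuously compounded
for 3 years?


Formula: FV = P * e^(r*t)
Exponent: r*t = 0.0212 * 3 = 0.0636
e^(0.0636) = 1.065666
FV = $12,700.00 * 1.065666 = $13,533.96

$13,533.96


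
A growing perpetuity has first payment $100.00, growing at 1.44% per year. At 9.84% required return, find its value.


Formula: PV = C / (r - g)
Spread: r - g = 0.0984 - 0.0144 = 0.084
Substituting: PV = $100.00 / 0.084
PV = $1,190.48

$1,190.48


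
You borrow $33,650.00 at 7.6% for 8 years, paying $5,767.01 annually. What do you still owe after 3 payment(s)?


Formula: Balance = PV*(1+r)^k - PMT*((1+r)^k - 1)/r
Growth: (1 + 0.076)^3 = 1.245767
Accumulated factor: ((1+r)^k - 1)/r = 3.233776
Balance = $33,650.00 * 1.245767 - $5,767.01 * 3.233776
Balance = $23,270.84

$23,270.84


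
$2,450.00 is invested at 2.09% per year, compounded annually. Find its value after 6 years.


Formula: FV = P * (1 + r)^n
Substituting: FV = $2,450.00 * (1 + 0.0209)^6
Growth factor: (1.0209)^6 = 1.132138
FV = $2,450.00 * 1.132138 = $2,773.74

$2,773.74


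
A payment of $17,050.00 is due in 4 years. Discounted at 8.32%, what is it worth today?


Formula: PV = FV / (1 + r)^n
Substituting: PV = $17,050.00 / (1 + 0.0832)^4
Discount factor: (1.0832)^4 = 1.376685
PV = $17,050.00 / 1.376685 = $12,384.82

$12,384.82


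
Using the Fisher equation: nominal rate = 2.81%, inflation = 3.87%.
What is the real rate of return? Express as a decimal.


Formula: (1 + r_real) = (1 + r_nom) / (1 + inflation)
Substituting: (1 + r_real) = 1.0281 / 1.0387
(1 + r_real) = 0.989795
r_real = 0.989795 - 1 = -0.010205

-0.010205


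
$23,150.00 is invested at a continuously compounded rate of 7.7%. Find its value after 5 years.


Formula: FV = P * e^(r*t)
Exponent: r*t = 0.077 * 5 = 0.385
e^(0.385) = 1.469614
FV = $23,150.00 * 1.469614 = $34,021.57

$34,021.57


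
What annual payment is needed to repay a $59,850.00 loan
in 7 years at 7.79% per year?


Formula: PMT = PV * r / (1 - (1+r)^(-n))
Denominator: 1 - (1 + 0.0779)^(-7) = 0.408506
Numerator: $59,850.00 * 0.0779 = 4662.315
PMT = 4662.315 / 0.408506 = $11,413.10

$11,413.10


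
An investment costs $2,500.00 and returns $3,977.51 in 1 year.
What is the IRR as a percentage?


Formula: IRR = C1/C0 - 1
Substituting: IRR = $3,977.51 / $2,500.00 - 1
Ratio: 1.591004 - 1 = 0.591004
IRR = 59.1004%

59.1004%


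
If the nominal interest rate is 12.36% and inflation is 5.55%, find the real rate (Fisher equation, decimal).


Formula: (1 + r_real) = (1 + r_nom) / (1 + inflation)
Substituting: (1 + r_real) = 1.1236 / 1.0555
(1 + r_real) = 1.064519
r_real = 1.064519 - 1 = 0.064519

0.064519


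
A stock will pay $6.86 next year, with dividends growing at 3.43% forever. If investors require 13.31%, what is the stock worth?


Formula: P = D1 / (r - g)
Spread: r - g = 0.1331 - 0.0343 = 0.0988
Substituting: P = $6.86 / 0.0988
P = $69.43

$69.43


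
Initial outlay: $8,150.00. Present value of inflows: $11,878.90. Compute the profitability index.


Formula: PI = PV(cash flows) / initial investment
Substituting: PI = $11,878.90 / $8,150.00
PI = 1.4575

1.4575


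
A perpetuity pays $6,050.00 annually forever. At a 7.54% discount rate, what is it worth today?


Formula: PV = C / r
Substituting: PV = $6,050.00 / 0.0754
PV = $80,238.73

$80,238.73


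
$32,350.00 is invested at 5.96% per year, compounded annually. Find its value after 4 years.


Formula: FV = P * (1 + r)^n
Substituting: FV = $32,350.00 * (1 + 0.0596)^4
Growth factor: (1.0596)^4 = 1.260572
FV = $32,350.00 * 1.260572 = $40,779.52

$40,779.52


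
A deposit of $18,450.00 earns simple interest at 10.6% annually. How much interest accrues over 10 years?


Formula: I = P * r * t
Substituting: I = $18,450.00 * 0.106 * 10
Step: I = $18,450.00 * 1.06
I = $19,557.00

$19,557.00


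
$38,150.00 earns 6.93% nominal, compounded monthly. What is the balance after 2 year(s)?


Formula: FV = P * (1 + r/m)^(m*t)
Period rate: r/m = 0.0693 / 12 = 0.005775
Total periods: m*t = 12 * 2 = 24
Growth factor: (1 + 0.005775)^24 = 1.148207
FV = $38,150.00 * 1.148207 = $43,804.09

$43,804.09


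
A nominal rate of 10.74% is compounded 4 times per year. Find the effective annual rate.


Formula: EAR = (1 + r/m)^m - 1
Period rate: r/m = 0.1074 / 4 = 0.02685
Compounding: (1 + 0.02685)^4 = 1.111803
EAR = 1.111803 - 1 = 0.111803

0.111803


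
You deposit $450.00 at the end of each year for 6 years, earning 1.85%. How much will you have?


Formula: FV = PMT * ((1+r)^n - 1) / r
Growth factor: (1 + 0.0185)^6 = 1.116262
Numerator: 1.116262 - 1 = 0.116262
FV = $450.00 * 0.116262 / 0.0185 = $2,828.00

$2,828.00


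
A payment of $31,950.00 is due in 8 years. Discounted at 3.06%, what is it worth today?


Formula: PV = FV / (1 + r)^n
Substituting: PV = $31,950.00 / (1 + 0.0306)^8
Discount factor: (1.0306)^8 = 1.272686
PV = $31,950.00 / 1.272686 = $25,104.39

$25,104.39


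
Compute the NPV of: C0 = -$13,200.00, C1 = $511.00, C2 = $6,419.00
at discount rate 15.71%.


Formula: NPV = C0 + C1/(1+r) + C2/(1+r)^2
Discount C1: $511.00 / (1 + 0.1571) = $441.62
Discount C2: $6,419.00 / (1 + 0.1571)^2 = $4,794.30
NPV = -$13,200.00 + $441.62 + $4,794.30 = -$7,964.07

-$7,964.07


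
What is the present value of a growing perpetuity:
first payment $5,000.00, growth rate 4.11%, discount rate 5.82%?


Formula: PV = C / (r - g)
Spread: r - g = 0.0582 - 0.0411 = 0.0171
Substituting: PV = $5,000.00 / 0.0171
PV = $292,397.66

$292,397.66


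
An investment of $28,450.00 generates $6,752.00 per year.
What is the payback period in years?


Formula: Payback = investment / annual cash flow
Substituting: Payback = $28,450.00 / $6,752.00
Payback = 4.2136 years

4.2136 years


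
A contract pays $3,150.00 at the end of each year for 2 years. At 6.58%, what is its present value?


Formula: PV = PMT * (1 - (1+r)^(-n)) / r
Discount factor: (1 + 0.0658)^(-2) = 0.880336
Bracket: 1 - 0.880336 = 0.119664
PV = $3,150.00 * 0.119664 / 0.0658 = $5,728.59

$5,728.59


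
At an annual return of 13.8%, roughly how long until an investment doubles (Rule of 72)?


Formula: Years ≈ 72 / r
Substituting: Years ≈ 72 / 13.8
Years ≈ 5.2

5.2 years


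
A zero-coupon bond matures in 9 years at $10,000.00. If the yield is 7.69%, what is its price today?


Formula: Price = FV / (1 + r)^n
Substituting: Price = $10,000.00 / (1 + 0.0769)^9
Discount factor: (1.0769)^9 = 1.947953
Price = $10,000.00 / 1.947953 = $5,133.60

$5,133.60


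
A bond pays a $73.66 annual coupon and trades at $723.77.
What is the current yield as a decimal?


Formula: Current yield = annual coupon / price
Substituting: CY = $73.66 / $723.77
CY = 0.101773

0.101773


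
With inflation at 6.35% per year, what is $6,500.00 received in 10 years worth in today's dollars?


Formula: Real value = nominal / (1 + inflation)^years
Price level: (1 + 0.0635)^10 = 1.850866
Real value = $6,500.00 / 1.850866 = $3,511.87

$3,511.87


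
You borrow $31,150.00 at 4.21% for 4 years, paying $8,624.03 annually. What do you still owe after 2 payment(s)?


Formula: Balance = PV*(1+r)^k - PMT*((1+r)^k - 1)/r
Growth: (1 + 0.0421)^2 = 1.085972
Accumulated factor: ((1+r)^k - 1)/r = 2.0421
Balance = $31,150.00 * 1.085972 - $8,624.03 * 2.0421
Balance = $16,216.91

$16,216.91


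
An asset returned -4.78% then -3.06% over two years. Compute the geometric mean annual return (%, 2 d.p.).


Formula: Geometric mean = ((1+r1)*(1+r2))^(1/2) - 1
Product: (1 + -0.0478) * (1 + -0.0306) = 0.9522 * 0.9694 = 0.923063
Square root: 0.923063^0.5 = 0.960762
Geometric mean = 0.960762 - 1 = -0.039238
As percentage: -3.92%

-3.92%


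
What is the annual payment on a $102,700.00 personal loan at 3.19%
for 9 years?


Formula: PMT = PV * r / (1 - (1+r)^(-n))
Denominator: 1 - (1 + 0.0319)^(-9) = 0.246191
Numerator: $102,700.00 * 0.0319 = 3276.13
PMT = 3276.13 / 0.246191 = $13,307.29

$13,307.29


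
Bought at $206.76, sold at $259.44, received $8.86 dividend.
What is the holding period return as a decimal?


Formula: HPR = (P1 - P0 + D) / P0
Gain: $259.44 - $206.76 + $8.86 = $61.54
HPR = $61.54 / $206.76 = 0.2976

0.2976


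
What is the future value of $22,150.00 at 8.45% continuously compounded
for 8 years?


Formula: FV = P * e^(r*t)
Exponent: r*t = 0.0845 * 8 = 0.676
e^(0.676) = 1.965998
FV = $22,150.00 * 1.965998 = $43,546.86

$43,546.86


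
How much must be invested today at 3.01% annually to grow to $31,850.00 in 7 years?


Formula: PV = FV / (1 + r)^n
Substituting: PV = $31,850.00 / (1 + 0.0301)^7
Discount factor: (1.0301)^7 = 1.23071
PV = $31,850.00 / 1.23071 = $25,879.37

$25,879.37


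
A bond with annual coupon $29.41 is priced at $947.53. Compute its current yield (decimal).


Formula: Current yield = annual coupon / price
Substituting: CY = $29.41 / $947.53
CY = 0.031039

0.031039


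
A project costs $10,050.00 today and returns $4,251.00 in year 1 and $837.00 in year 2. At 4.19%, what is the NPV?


Formula: NPV = C0 + C1/(1+r) + C2/(1+r)^2
Discount C1: $4,251.00 / (1 + 0.0419) = $4,080.05
Discount C2: $837.00 / (1 + 0.0419)^2 = $771.03
NPV = -$10,050.00 + $4,080.05 + $771.03 = -$5,198.92

-$5,198.92


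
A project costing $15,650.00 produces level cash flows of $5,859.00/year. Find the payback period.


Formula: Payback = investment / annual cash flow
Substituting: Payback = $15,650.00 / $5,859.00
Payback = 2.6711 years

2.6711 years


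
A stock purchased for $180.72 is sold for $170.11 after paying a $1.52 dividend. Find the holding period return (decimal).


Formula: HPR = (P1 - P0 + D) / P0
Gain: $170.11 - $180.72 + $1.52 = -$9.09
HPR = -$9.09 / $180.72 = -0.0503

-0.0503


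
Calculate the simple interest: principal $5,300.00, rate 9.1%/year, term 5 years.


Formula: I = P * r * t
Substituting: I = $5,300.00 * 0.091 * 5
Step: I = $5,300.00 * 0.455
I = $2,411.50

$2,411.50


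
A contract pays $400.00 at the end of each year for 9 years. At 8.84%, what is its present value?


Formula: PV = PMT * (1 - (1+r)^(-n)) / r
Discount factor: (1 + 0.0884)^(-9) = 0.466555
Bracket: 1 - 0.466555 = 0.533445
PV = $400.00 * 0.533445 / 0.0884 = $2,413.78

$2,413.78


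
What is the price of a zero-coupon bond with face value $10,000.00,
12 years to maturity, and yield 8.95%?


Formula: Price = FV / (1 + r)^n
Substituting: Price = $10,000.00 / (1 + 0.0895)^12
Discount factor: (1.0895)^12 = 2.797221
Price = $10,000.00 / 2.797221 = $3,574.98

$3,574.98


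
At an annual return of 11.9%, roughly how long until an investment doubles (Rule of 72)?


Formula: Years ≈ 72 / r
Substituting: Years ≈ 72 / 11.9
Years ≈ 6.1

6.1 years


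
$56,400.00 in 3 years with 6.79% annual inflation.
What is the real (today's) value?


Formula: Real value = nominal / (1 + inflation)^years
Price level: (1 + 0.0679)^3 = 1.217844
Real value = $56,400.00 / 1.217844 = $46,311.34

$46,311.34


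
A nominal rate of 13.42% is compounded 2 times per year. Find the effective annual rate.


Formula: EAR = (1 + r/m)^m - 1
Period rate: r/m = 0.1342 / 2 = 0.0671
Compounding: (1 + 0.0671)^2 = 1.138702
EAR = 1.138702 - 1 = 0.138702

0.138702


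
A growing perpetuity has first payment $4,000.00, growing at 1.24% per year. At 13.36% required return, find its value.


Formula: PV = C / (r - g)
Spread: r - g = 0.1336 - 0.0124 = 0.1212
Substituting: PV = $4,000.00 / 0.1212
PV = $33,003.30

$33,003.30


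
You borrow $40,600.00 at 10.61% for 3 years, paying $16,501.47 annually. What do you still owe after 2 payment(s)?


Formula: Balance = PV*(1+r)^k - PMT*((1+r)^k - 1)/r
Growth: (1 + 0.1061)^2 = 1.223457
Accumulated factor: ((1+r)^k - 1)/r = 2.1061
Balance = $40,600.00 * 1.223457 - $16,501.47 * 2.1061
Balance = $14,918.62

$14,918.62


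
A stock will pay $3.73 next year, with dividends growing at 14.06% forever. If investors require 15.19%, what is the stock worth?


Formula: P = D1 / (r - g)
Spread: r - g = 0.1519 - 0.1406 = 0.0113
Substituting: P = $3.73 / 0.0113
P = $330.09

$330.09


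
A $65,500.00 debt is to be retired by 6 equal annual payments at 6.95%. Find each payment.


Formula: PMT = PV * r / (1 - (1+r)^(-n))
Denominator: 1 - (1 + 0.0695)^(-6) = 0.331786
Numerator: $65,500.00 * 0.0695 = 4552.25
PMT = 4552.25 / 0.331786 = $13,720.42

$13,720.42


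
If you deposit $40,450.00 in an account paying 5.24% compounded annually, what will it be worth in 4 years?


Formula: FV = P * (1 + r)^n
Substituting: FV = $40,450.00 * (1 + 0.0524)^4
Growth factor: (1.0524)^4 = 1.226658
FV = $40,450.00 * 1.226658 = $49,618.30

$49,618.30


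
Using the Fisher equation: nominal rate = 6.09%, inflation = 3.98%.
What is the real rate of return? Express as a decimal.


Formula: (1 + r_real) = (1 + r_nom) / (1 + inflation)
Substituting: (1 + r_real) = 1.0609 / 1.0398
(1 + r_real) = 1.020292
r_real = 1.020292 - 1 = 0.020292

0.020292


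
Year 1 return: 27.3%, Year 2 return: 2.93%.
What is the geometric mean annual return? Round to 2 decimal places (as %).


Formula: Geometric mean = ((1+r1)*(1+r2))^(1/2) - 1
Product: (1 + 0.273) * (1 + 0.0293) = 1.273 * 1.0293 = 1.310299
Square root: 1.310299^0.5 = 1.144683
Geometric mean = 1.144683 - 1 = 0.144683
As percentage: 14.47%

14.47%


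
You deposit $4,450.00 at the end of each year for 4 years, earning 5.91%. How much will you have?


Formula: FV = PMT * ((1+r)^n - 1) / r
Growth factor: (1 + 0.0591)^4 = 1.258195
Numerator: 1.258195 - 1 = 0.258195
FV = $4,450.00 * 0.258195 / 0.0591 = $19,441.06

$19,441.06


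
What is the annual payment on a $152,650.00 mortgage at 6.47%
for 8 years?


Formula: PMT = PV * r / (1 - (1+r)^(-n))
Denominator: 1 - (1 + 0.0647)^(-8) = 0.394405
Numerator: $152,650.00 * 0.0647 = 9876.455
PMT = 9876.455 / 0.394405 = $25,041.38

$25,041.38


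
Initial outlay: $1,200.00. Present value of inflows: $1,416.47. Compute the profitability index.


Formula: PI = PV(cash flows) / initial investment
Substituting: PI = $1,416.47 / $1,200.00
PI = 1.1804

1.1804


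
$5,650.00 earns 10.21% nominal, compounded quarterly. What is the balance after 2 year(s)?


Formula: FV = P * (1 + r/m)^(m*t)
Period rate: r/m = 0.1021 / 4 = 0.025525
Total periods: m*t = 4 * 2 = 8
Growth factor: (1 + 0.025525)^8 = 1.223404
FV = $5,650.00 * 1.223404 = $6,912.23

$6,912.23


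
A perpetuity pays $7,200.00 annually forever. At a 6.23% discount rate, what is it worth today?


Formula: PV = C / r
Substituting: PV = $7,200.00 / 0.0623
PV = $115,569.82

$115,569.82


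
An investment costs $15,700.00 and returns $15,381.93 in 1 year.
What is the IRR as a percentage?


Formula: IRR = C1/C0 - 1
Substituting: IRR = $15,381.93 / $15,700.00 - 1
Ratio: 0.979741 - 1 = -0.020259
IRR = -2.0259%

-2.0259%


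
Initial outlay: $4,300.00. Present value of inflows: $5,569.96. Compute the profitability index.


Formula: PI = PV(cash flows) / initial investment
Substituting: PI = $5,569.96 / $4,300.00
PI = 1.2953

1.2953


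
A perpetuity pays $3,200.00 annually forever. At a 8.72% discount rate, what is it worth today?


Formula: PV = C / r
Substituting: PV = $3,200.00 / 0.0872
PV = $36,697.25

$36,697.25


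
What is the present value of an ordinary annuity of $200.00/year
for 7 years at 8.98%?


Formula: PV = PMT * (1 - (1+r)^(-n)) / r
Discount factor: (1 + 0.0898)^(-7) = 0.547737
Bracket: 1 - 0.547737 = 0.452263
PV = $200.00 * 0.452263 / 0.0898 = $1,007.27

$1,007.27


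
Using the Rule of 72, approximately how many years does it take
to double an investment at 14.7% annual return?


Formula: Years ≈ 72 / r
Substituting: Years ≈ 72 / 14.7
Years ≈ 4.9

4.9 years


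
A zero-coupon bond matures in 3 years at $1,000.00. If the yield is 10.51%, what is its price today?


Formula: Price = FV / (1 + r)^n
Substituting: Price = $1,000.00 / (1 + 0.1051)^3
Discount factor: (1.1051)^3 = 1.349599
Price = $1,000.00 / 1.349599 = $740.96

$740.96


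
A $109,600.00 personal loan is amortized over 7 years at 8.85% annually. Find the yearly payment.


Formula: PMT = PV * r / (1 - (1+r)^(-n))
Denominator: 1 - (1 + 0.0885)^(-7) = 0.447667
Numerator: $109,600.00 * 0.0885 = 9699.6
PMT = 9699.6 / 0.447667 = $21,667.00

$21,667.00


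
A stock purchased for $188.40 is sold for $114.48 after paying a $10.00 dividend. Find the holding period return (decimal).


Formula: HPR = (P1 - P0 + D) / P0
Gain: $114.48 - $188.40 + $10.00 = -$63.92
HPR = -$63.92 / $188.40 = -0.3393

-0.3393


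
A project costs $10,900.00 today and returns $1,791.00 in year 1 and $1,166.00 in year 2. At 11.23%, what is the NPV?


Formula: NPV = C0 + C1/(1+r) + C2/(1+r)^2
Discount C1: $1,791.00 / (1 + 0.1123) = $1,610.18
Discount C2: $1,166.00 / (1 + 0.1123)^2 = $942.44
NPV = -$10,900.00 + $1,610.18 + $942.44 = -$8,347.38

-$8,347.38


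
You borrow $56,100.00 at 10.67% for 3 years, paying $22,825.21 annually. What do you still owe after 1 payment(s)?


Formula: Balance = PV*(1+r)^k - PMT*((1+r)^k - 1)/r
Growth: (1 + 0.1067)^1 = 1.1067
Accumulated factor: ((1+r)^k - 1)/r = 1.0
Balance = $56,100.00 * 1.1067 - $22,825.21 * 1.0
Balance = $39,260.66

$39,260.66


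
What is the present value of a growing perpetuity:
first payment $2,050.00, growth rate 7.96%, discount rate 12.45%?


Formula: PV = C / (r - g)
Spread: r - g = 0.1245 - 0.0796 = 0.0449
Substituting: PV = $2,050.00 / 0.0449
PV = $45,657.02

$45,657.02


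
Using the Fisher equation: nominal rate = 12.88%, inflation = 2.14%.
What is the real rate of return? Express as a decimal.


Formula: (1 + r_real) = (1 + r_nom) / (1 + inflation)
Substituting: (1 + r_real) = 1.1288 / 1.0214
(1 + r_real) = 1.10515
r_real = 1.10515 - 1 = 0.10515

0.10515


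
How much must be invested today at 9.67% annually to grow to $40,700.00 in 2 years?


Formula: PV = FV / (1 + r)^n
Substituting: PV = $40,700.00 / (1 + 0.0967)^2
Discount factor: (1.0967)^2 = 1.202751
PV = $40,700.00 / 1.202751 = $33,839.09

$33,839.09


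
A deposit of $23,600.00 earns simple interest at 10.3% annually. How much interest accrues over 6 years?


Formula: I = P * r * t
Substituting: I = $23,600.00 * 0.103 * 6
Step: I = $23,600.00 * 0.618
I = $14,584.80

$14,584.80


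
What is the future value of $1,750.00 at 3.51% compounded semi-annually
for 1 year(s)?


Formula: FV = P * (1 + r/m)^(m*t)
Period rate: r/m = 0.0351 / 2 = 0.01755
Total periods: m*t = 2 * 1 = 2
Growth factor: (1 + 0.01755)^2 = 1.035408
FV = $1,750.00 * 1.035408 = $1,811.96

$1,811.96


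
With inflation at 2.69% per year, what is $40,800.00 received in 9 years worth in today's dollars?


Formula: Real value = nominal / (1 + inflation)^years
Price level: (1 + 0.0269)^9 = 1.269853
Real value = $40,800.00 / 1.269853 = $32,129.71

$32,129.71


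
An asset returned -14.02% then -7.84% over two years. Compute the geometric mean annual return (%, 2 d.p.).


Formula: Geometric mean = ((1+r1)*(1+r2))^(1/2) - 1
Product: (1 + -0.1402) * (1 + -0.0784) = 0.8598 * 0.9216 = 0.792392
Square root: 0.792392^0.5 = 0.890164
Geometric mean = 0.890164 - 1 = -0.109836
As percentage: -10.98%

-10.98%


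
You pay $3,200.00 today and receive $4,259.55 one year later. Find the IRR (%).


Formula: IRR = C1/C0 - 1
Substituting: IRR = $4,259.55 / $3,200.00 - 1
Ratio: 1.331109 - 1 = 0.331109
IRR = 33.1109%

33.1109%


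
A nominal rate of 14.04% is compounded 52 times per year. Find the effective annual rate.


Formula: EAR = (1 + r/m)^m - 1
Period rate: r/m = 0.1404 / 52 = 0.0027
Compounding: (1 + 0.0027)^52 = 1.150516
EAR = 1.150516 - 1 = 0.150516

0.150516


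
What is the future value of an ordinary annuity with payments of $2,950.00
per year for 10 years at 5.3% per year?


Formula: FV = PMT * ((1+r)^n - 1) / r
Growth factor: (1 + 0.053)^10 = 1.676037
Numerator: 1.676037 - 1 = 0.676037
FV = $2,950.00 * 0.676037 / 0.053 = $37,628.50

$37,628.50


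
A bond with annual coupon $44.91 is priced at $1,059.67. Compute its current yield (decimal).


Formula: Current yield = annual coupon / price
Substituting: CY = $44.91 / $1,059.67
CY = 0.042381

0.042381


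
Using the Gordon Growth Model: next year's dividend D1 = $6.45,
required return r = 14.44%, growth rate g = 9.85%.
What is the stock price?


Formula: P = D1 / (r - g)
Spread: r - g = 0.1444 - 0.0985 = 0.0459
Substituting: P = $6.45 / 0.0459
P = $140.52

$140.52


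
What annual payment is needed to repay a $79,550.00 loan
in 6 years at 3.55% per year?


Formula: PMT = PV * r / (1 - (1+r)^(-n))
Denominator: 1 - (1 + 0.0355)^(-6) = 0.188853
Numerator: $79,550.00 * 0.0355 = 2824.025
PMT = 2824.025 / 0.188853 = $14,953.53

$14,953.53


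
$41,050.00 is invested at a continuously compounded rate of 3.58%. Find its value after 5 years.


Formula: FV = P * e^(r*t)
Exponent: r*t = 0.0358 * 5 = 0.179
e^(0.179) = 1.196021
FV = $41,050.00 * 1.196021 = $49,096.65

$49,096.65


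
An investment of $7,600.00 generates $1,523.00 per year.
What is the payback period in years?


Formula: Payback = investment / annual cash flow
Substituting: Payback = $7,600.00 / $1,523.00
Payback = 4.9902 years

4.9902 years


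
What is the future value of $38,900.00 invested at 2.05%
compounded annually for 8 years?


Formula: FV = P * (1 + r)^n
Substituting: FV = $38,900.00 * (1 + 0.0205)^8
Growth factor: (1.0205)^8 = 1.176262
FV = $38,900.00 * 1.176262 = $45,756.59

$45,756.59


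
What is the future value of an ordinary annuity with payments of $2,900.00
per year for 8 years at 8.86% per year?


Formula: FV = PMT * ((1+r)^n - 1) / r
Growth factor: (1 + 0.0886)^8 = 1.97218
Numerator: 1.97218 - 1 = 0.97218
FV = $2,900.00 * 0.97218 / 0.0886 = $31,820.80

$31,820.80


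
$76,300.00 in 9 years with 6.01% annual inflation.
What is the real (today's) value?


Formula: Real value = nominal / (1 + inflation)^years
Price level: (1 + 0.0601)^9 = 1.690914
Real value = $76,300.00 / 1.690914 = $45,123.53

$45,123.53


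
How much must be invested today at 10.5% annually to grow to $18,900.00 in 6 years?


Formula: PV = FV / (1 + r)^n
Substituting: PV = $18,900.00 / (1 + 0.105)^6
Discount factor: (1.105)^6 = 1.820429
PV = $18,900.00 / 1.820429 = $10,382.17

$10,382.17


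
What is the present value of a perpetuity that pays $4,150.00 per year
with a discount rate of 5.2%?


Formula: PV = C / r
Substituting: PV = $4,150.00 / 0.052
PV = $79,807.69

$79,807.69


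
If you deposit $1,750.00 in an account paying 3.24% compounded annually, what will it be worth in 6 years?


Formula: FV = P * (1 + r)^n
Substituting: FV = $1,750.00 * (1 + 0.0324)^6
Growth factor: (1.0324)^6 = 1.210843
FV = $1,750.00 * 1.210843 = $2,118.98

$2,118.98


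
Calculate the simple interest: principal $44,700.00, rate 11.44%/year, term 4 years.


Formula: I = P * r * t
Substituting: I = $44,700.00 * 0.1144 * 4
Step: I = $44,700.00 * 0.4576
I = $20,454.72

$20,454.72


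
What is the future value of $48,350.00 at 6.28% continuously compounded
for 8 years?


Formula: FV = P * e^(r*t)
Exponent: r*t = 0.0628 * 8 = 0.5024
e^(0.5024) = 1.652683
FV = $48,350.00 * 1.652683 = $79,907.22

$79,907.22


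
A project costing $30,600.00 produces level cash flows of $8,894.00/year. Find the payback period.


Formula: Payback = investment / annual cash flow
Substituting: Payback = $30,600.00 / $8,894.00
Payback = 3.4405 years

3.4405 years


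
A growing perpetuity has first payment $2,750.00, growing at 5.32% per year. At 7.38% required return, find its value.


Formula: PV = C / (r - g)
Spread: r - g = 0.0738 - 0.0532 = 0.0206
Substituting: PV = $2,750.00 / 0.0206
PV = $133,495.15

$133,495.15


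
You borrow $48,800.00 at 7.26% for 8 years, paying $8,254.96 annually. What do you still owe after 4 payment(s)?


Formula: Balance = PV*(1+r)^k - PMT*((1+r)^k - 1)/r
Growth: (1 + 0.0726)^4 = 1.323583
Accumulated factor: ((1+r)^k - 1)/r = 4.457066
Balance = $48,800.00 * 1.323583 - $8,254.96 * 4.457066
Balance = $27,797.95

$27,797.95


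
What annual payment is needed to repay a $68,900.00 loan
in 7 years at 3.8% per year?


Formula: PMT = PV * r / (1 - (1+r)^(-n))
Denominator: 1 - (1 + 0.038)^(-7) = 0.229773
Numerator: $68,900.00 * 0.038 = 2618.2
PMT = 2618.2 / 0.229773 = $11,394.71

$11,394.71


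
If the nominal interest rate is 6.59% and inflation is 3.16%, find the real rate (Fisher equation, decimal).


Formula: (1 + r_real) = (1 + r_nom) / (1 + inflation)
Substituting: (1 + r_real) = 1.0659 / 1.0316
(1 + r_real) = 1.033249
r_real = 1.033249 - 1 = 0.033249

0.033249


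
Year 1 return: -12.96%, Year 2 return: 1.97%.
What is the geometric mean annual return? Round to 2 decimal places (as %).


Formula: Geometric mean = ((1+r1)*(1+r2))^(1/2) - 1
Product: (1 + -0.1296) * (1 + 0.0197) = 0.8704 * 1.0197 = 0.887547
Square root: 0.887547^0.5 = 0.942097
Geometric mean = 0.942097 - 1 = -0.057903
As percentage: -5.79%

-5.79%


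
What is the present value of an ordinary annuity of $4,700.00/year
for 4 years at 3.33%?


Formula: PV = PMT * (1 - (1+r)^(-n)) / r
Discount factor: (1 + 0.0333)^(-4) = 0.877191
Bracket: 1 - 0.877191 = 0.122809
PV = $4,700.00 * 0.122809 / 0.0333 = $17,333.37

$17,333.37


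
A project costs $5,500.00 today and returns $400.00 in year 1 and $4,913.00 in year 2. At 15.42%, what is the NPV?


Formula: NPV = C0 + C1/(1+r) + C2/(1+r)^2
Discount C1: $400.00 / (1 + 0.1542) = $346.56
Discount C2: $4,913.00 / (1 + 0.1542)^2 = $3,687.95
NPV = -$5,500.00 + $346.56 + $3,687.95 = -$1,465.49

-$1,465.49


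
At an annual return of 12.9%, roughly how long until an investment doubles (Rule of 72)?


Formula: Years ≈ 72 / r
Substituting: Years ≈ 72 / 12.9
Years ≈ 5.6

5.6 years


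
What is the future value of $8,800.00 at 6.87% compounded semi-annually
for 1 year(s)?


Formula: FV = P * (1 + r/m)^(m*t)
Period rate: r/m = 0.0687 / 2 = 0.03435
Total periods: m*t = 2 * 1 = 2
Growth factor: (1 + 0.03435)^2 = 1.06988
FV = $8,800.00 * 1.06988 = $9,414.94

$9,414.94


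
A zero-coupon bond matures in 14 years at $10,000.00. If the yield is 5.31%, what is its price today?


Formula: Price = FV / (1 + r)^n
Substituting: Price = $10,000.00 / (1 + 0.0531)^14
Discount factor: (1.0531)^14 = 2.063358
Price = $10,000.00 / 2.063358 = $4,846.47

$4,846.47


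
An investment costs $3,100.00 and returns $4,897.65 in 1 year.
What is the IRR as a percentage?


Formula: IRR = C1/C0 - 1
Substituting: IRR = $4,897.65 / $3,100.00 - 1
Ratio: 1.579887 - 1 = 0.579887
IRR = 57.9887%

57.9887%


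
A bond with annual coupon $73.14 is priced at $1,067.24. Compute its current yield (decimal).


Formula: Current yield = annual coupon / price
Substituting: CY = $73.14 / $1,067.24
CY = 0.068532

0.068532


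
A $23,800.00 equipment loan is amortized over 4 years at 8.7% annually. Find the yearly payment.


Formula: PMT = PV * r / (1 - (1+r)^(-n))
Denominator: 1 - (1 + 0.087)^(-4) = 0.283722
Numerator: $23,800.00 * 0.087 = 2070.6
PMT = 2070.6 / 0.283722 = $7,298.00

$7,298.00


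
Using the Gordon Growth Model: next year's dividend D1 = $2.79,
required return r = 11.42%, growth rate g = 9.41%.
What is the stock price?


Formula: P = D1 / (r - g)
Spread: r - g = 0.1142 - 0.0941 = 0.0201
Substituting: P = $2.79 / 0.0201
P = $138.81

$138.81


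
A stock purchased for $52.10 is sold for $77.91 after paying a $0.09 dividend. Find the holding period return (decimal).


Formula: HPR = (P1 - P0 + D) / P0
Gain: $77.91 - $52.10 + $0.09 = $25.90
HPR = $25.90 / $52.10 = 0.4971

0.4971


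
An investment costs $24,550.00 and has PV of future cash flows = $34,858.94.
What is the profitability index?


Formula: PI = PV(cash flows) / initial investment
Substituting: PI = $34,858.94 / $24,550.00
PI = 1.4199

1.4199


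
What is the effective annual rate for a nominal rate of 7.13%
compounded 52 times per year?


Formula: EAR = (1 + r/m)^m - 1
Period rate: r/m = 0.0713 / 52 = 0.001371
Compounding: (1 + 0.001371)^52 = 1.073851
EAR = 1.073851 - 1 = 0.073851

0.073851


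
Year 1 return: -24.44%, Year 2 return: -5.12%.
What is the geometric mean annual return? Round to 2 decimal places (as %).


Formula: Geometric mean = ((1+r1)*(1+r2))^(1/2) - 1
Product: (1 + -0.2444) * (1 + -0.0512) = 0.7556 * 0.9488 = 0.716913
Square root: 0.716913^0.5 = 0.846707
Geometric mean = 0.846707 - 1 = -0.153293
As percentage: -15.33%

-15.33%


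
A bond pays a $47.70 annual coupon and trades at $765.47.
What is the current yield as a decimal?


Formula: Current yield = annual coupon / price
Substituting: CY = $47.70 / $765.47
CY = 0.062315

0.062315


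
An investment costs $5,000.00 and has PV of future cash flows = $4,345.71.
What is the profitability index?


Formula: PI = PV(cash flows) / initial investment
Substituting: PI = $4,345.71 / $5,000.00
PI = 0.8691

0.8691


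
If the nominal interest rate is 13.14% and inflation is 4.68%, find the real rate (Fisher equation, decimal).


Formula: (1 + r_real) = (1 + r_nom) / (1 + inflation)
Substituting: (1 + r_real) = 1.1314 / 1.0468
(1 + r_real) = 1.080818
r_real = 1.080818 - 1 = 0.080818

0.080818
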